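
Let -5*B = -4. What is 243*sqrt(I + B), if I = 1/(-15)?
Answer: 81*sqrt(165)/5 ≈ 208.09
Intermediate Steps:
B = 4/5 (B = -1/5*(-4) = 4/5 ≈ 0.80000)
I = -1/15 ≈ -0.066667
243*sqrt(I + B) = 243*sqrt(-1/15 + 4/5) = 243*sqrt(11/15) = 243*(sqrt(165)/15) = 81*sqrt(165)/5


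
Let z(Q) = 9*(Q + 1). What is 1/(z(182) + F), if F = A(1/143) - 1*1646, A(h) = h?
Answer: 143/144 ≈ 0.99306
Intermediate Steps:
F = -235377/143 (F = 1/143 - 1*1646 = 1/143 - 1646 = -235377/143 ≈ -1646.0)
z(Q) = 9 + 9*Q (z(Q) = 9*(1 + Q) = 9 + 9*Q)
1/(z(182) + F) = 1/((9 + 9*182) - 235377/143) = 1/((9 + 1638) - 235377/143) = 1/(1647 - 235377/143) = 1/(144/143) = 143/144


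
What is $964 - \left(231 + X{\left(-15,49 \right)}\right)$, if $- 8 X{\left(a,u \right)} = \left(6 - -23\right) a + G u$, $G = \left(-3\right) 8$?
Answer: $\frac{4253}{8} \approx 531.63$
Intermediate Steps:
$G = -24$
$X{\left(a,u \right)} = 3 u - \frac{29 a}{8}$ ($X{\left(a,u \right)} = - \frac{\left(6 - -23\right) a - 24 u}{8} = - \frac{\left(6 + 23\right) a - 24 u}{8} = - \frac{29 a - 24 u}{8} = - \frac{- 24 u + 29 a}{8} = 3 u - \frac{29 a}{8}$)
$964 - \left(231 + X{\left(-15,49 \right)}\right) = 964 - \left(231 + \left(3 \cdot 49 - - \frac{435}{8}\right)\right) = 964 - \left(231 + \left(147 + \frac{435}{8}\right)\right) = 964 - \left(231 + \frac{1611}{8}\right) = 964 - \frac{3459}{8} = \frac{4253}{8}$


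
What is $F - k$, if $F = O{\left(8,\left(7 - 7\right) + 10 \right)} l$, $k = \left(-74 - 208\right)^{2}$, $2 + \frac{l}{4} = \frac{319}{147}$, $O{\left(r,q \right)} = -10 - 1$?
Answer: $- \frac{11691128}{147} \approx -79532.0$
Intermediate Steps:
$O{\left(r,q \right)} = -11$ ($O{\left(r,q \right)} = -10 - 1 = -11$)
$l = \frac{100}{147}$ ($l = -8 + 4 \cdot \frac{319}{147} = -8 + \frac{1276}{147} = \frac{100}{147} \approx 0.68027$)
$k = 79524$ ($k = \left(-282\right)^{2} = 79524$)
$F = - \frac{1100}{147}$ ($F = \left(-11\right) \frac{100}{147} = - \frac{1100}{147} \approx -7.483$)
$F - k = - \frac{1100}{147} - 79524 = - \frac{11691128}{147}$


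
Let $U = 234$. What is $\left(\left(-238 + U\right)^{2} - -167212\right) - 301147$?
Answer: $-133919$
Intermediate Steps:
$\left(\left(-238 + U\right)^{2} - -167212\right) - 301147 = \left(\left(-238 + 234\right)^{2} - -167212\right) - 301147 = \left(\left(-4\right)^{2} + 167212\right) - 301147 = \left(16 + 167212\right) - 301147 = 167228 - 301147 = -133919$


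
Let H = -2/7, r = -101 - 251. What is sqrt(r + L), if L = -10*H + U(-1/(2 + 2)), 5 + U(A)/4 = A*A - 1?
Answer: I*sqrt(73087)/14 ≈ 19.31*I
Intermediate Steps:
r = -352
U(A) = -24 + 4*A**2 (U(A) = -20 + 4*(A*A - 1) = -20 + 4*(A**2 - 1) = -20 + 4*(-1 + A**2) = -20 + (-4 + 4*A**2) = -24 + 4*A**2)
H = -2/7 (H = -2*1/7 = -2/7 ≈ -0.28571)
L = -585/28 (L = -10*(-2/7) + (-24 + 4*(-1/(2 + 2))**2) = 20/7 + (-24 + 4*(-1/4)**2) = 20/7 + (-24 + 4*(1/16)) = 20/7 + (-24 + 1/4) = 20/7 - 95/4 = -585/28 ≈ -20.893)
sqrt(r + L) = sqrt(-352 - 585/28) = sqrt(-10441/28) = I*sqrt(73087)/14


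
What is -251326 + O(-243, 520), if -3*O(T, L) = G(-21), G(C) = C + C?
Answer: -251312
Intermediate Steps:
G(C) = 2*C
O(T, L) = 14 (O(T, L) = -2*(-21)/3 = -⅓*(-42) = 14)
-251326 + O(-243, 520) = -251326 + 14 = -251312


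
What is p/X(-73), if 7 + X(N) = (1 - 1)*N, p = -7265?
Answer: 7265/7 ≈ 1037.9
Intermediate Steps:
X(N) = -7 (X(N) = -7 + (1 - 1)*N = -7 + 0*N = -7 + 0 = -7)
p/X(-73) = -7265/(-7) = -7265*(-⅐) = 7265/7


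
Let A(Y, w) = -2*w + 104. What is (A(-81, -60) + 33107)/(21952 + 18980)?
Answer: 33331/40932 ≈ 0.81430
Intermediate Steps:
A(Y, w) = 104 - 2*w
(A(-81, -60) + 33107)/(21952 + 18980) = ((104 - 2*(-60)) + 33107)/(21952 + 18980) = ((104 + 120) + 33107)/40932 = (224 + 33107)*(1/40932) = 33331*(1/40932) = 33331/40932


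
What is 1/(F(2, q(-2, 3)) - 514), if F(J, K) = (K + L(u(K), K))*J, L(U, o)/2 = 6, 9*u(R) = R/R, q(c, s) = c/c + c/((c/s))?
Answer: -1/482 ≈ -0.0020747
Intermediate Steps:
q(c, s) = 1 + s (q(c, s) = 1 + c*(s/c) = 1 + s)
u(R) = 1/9 (u(R) = (R/R)/9 = (1/9)*1 = 1/9)
L(U, o) = 12 (L(U, o) = 2*6 = 12)
F(J, K) = J*(12 + K) (F(J, K) = (K + 12)*J = (12 + K)*J = J*(12 + K))
1/(F(2, q(-2, 3)) - 514) = 1/(2*(12 + (1 + 3)) - 514) = 1/(2*(12 + 4) - 514) = 1/(2*16 - 514) = 1/(32 - 514) = 1/(-482) = -1/482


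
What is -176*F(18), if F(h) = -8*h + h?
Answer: 22176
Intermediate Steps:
F(h) = -7*h
-176*F(18) = -(-1232)*18 = -176*(-126) = 22176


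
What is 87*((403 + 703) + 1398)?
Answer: 217848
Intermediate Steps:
87*((403 + 703) + 1398) = 87*(1106 + 1398) = 87*2504 = 217848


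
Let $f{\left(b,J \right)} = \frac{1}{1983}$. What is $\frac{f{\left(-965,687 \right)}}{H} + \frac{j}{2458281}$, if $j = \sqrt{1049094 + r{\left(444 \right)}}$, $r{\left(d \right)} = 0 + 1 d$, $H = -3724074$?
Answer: $- \frac{1}{7384838742} + \frac{\sqrt{1049538}}{2458281} \approx 0.00041674$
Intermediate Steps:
$r{\left(d \right)} = d$ ($r{\left(d \right)} = 0 + d = d$)
$f{\left(b,J \right)} = \frac{1}{1983}$
$j = \sqrt{1049538}$ ($j = \sqrt{1049094 + 444} = \sqrt{1049538} \approx 1024.5$)
$\frac{f{\left(-965,687 \right)}}{H} + \frac{j}{2458281} = \frac{1}{1983 \left(-3724074\right)} + \frac{\sqrt{1049538}}{2458281} = \frac{1}{1983} \left(- \frac{1}{3724074}\right) + \sqrt{1049538} \cdot \frac{1}{2458281} = - \frac{1}{7384838742} + \frac{\sqrt{1049538}}{2458281}$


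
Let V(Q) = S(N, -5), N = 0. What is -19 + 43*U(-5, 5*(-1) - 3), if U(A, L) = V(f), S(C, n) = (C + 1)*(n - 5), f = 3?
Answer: -449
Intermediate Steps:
S(C, n) = (1 + C)*(-5 + n)
V(Q) = -10 (V(Q) = -5 - 5 - 5*0 + 0*(-5) = -5 - 5 + 0 + 0 = -10)
U(A, L) = -10
-19 + 43*U(-5, 5*(-1) - 3) = -19 + 43*(-10) = -19 - 430 = -449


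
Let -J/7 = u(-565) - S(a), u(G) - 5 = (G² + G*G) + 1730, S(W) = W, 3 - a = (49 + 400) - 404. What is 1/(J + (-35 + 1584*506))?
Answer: -1/3680120 ≈ -2.7173e-7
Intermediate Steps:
a = -42 (a = 3 - ((49 + 400) - 404) = 3 - (449 - 404) = 3 - 1*45 = 3 - 45 = -42)
u(G) = 1735 + 2*G² (u(G) = 5 + ((G² + G*G) + 1730) = 5 + ((G² + G²) + 1730) = 5 + (2*G² + 1730) = 5 + (1730 + 2*G²) = 1735 + 2*G²)
J = -4481589 (J = -7*((1735 + 2*(-565)²) - 1*(-42)) = -7*((1735 + 2*319225) + 42) = -7*((1735 + 638450) + 42) = -7*(640185 + 42) = -7*640227 = -4481589)
1/(J + (-35 + 1584*506)) = 1/(-4481589 + (-35 + 1584*506)) = 1/(-4481589 + (-35 + 801504)) = 1/(-4481589 + 801469) = 1/(-3680120) = -1/3680120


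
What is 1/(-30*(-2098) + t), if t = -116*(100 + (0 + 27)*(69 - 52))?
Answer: -1/1904 ≈ -0.00052521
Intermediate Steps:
t = -64844 (t = -116*(100 + 27*17) = -116*(100 + 459) = -116*559 = -64844)
1/(-30*(-2098) + t) = 1/(-30*(-2098) - 64844) = 1/(62940 - 64844) = 1/(-1904) = -1/1904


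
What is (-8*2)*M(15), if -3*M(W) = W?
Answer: 80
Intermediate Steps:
M(W) = -W/3
(-8*2)*M(15) = (-8*2)*(-⅓*15) = -16*(-5) = 80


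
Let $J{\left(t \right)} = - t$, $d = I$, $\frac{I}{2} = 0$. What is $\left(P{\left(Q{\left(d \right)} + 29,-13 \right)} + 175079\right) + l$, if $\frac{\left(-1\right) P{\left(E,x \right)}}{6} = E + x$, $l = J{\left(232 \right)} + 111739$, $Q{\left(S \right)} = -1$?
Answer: $286496$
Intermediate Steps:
$I = 0$ ($I = 2 \cdot 0 = 0$)
$d = 0$
$l = 111507$ ($l = \left(-1\right) 232 + 111739 = -232 + 111739 = 111507$)
$P{\left(E,x \right)} = - 6 E - 6 x$ ($P{\left(E,x \right)} = - 6 \left(E + x\right) = - 6 E - 6 x$)
$\left(P{\left(Q{\left(d \right)} + 29,-13 \right)} + 175079\right) + l = \left(\left(- 6 \left(-1 + 29\right) - -78\right) + 175079\right) + 111507 = \left(\left(\left(-6\right) 28 + 78\right) + 175079\right) + 111507 = \left(\left(-168 + 78\right) + 175079\right) + 111507 = \left(-90 + 175079\right) + 111507 = 174989 + 111507 = 286496$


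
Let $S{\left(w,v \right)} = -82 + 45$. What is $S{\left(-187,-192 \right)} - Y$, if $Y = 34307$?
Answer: $-34344$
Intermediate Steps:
$S{\left(w,v \right)} = -37$
$S{\left(-187,-192 \right)} - Y = -37 - 34307 = -34344$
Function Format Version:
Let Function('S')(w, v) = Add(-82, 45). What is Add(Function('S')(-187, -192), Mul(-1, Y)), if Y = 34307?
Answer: -34344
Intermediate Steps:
Function('S')(w, v) = -37
Add(Function('S')(-187, -192), Mul(-1, Y)) = Add(-37, Mul(-1, 34307)) = Add(-37, -34307) = -34344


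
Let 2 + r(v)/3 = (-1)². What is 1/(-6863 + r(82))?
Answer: -1/6866 ≈ -0.00014565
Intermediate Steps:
r(v) = -3 (r(v) = -6 + 3*(-1)² = -6 + 3*1 = -6 + 3 = -3)
1/(-6863 + r(82)) = 1/(-6863 - 3) = 1/(-6866) = -1/6866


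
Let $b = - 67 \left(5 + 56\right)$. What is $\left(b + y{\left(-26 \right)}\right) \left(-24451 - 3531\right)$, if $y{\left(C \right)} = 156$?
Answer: $109997242$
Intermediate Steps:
$b = -4087$ ($b = \left(-67\right) 61 = -4087$)
$\left(b + y{\left(-26 \right)}\right) \left(-24451 - 3531\right) = \left(-4087 + 156\right) \left(-24451 - 3531\right) = \left(-3931\right) \left(-27982\right) = 109997242$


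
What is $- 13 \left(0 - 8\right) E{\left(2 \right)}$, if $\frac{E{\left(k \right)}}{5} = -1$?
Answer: $-520$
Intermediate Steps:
$E{\left(k \right)} = -5$ ($E{\left(k \right)} = 5 \left(-1\right) = -5$)
$- 13 \left(0 - 8\right) E{\left(2 \right)} = - 13 \left(0 - 8\right) \left(-5\right) = \left(-13\right) \left(-8\right) \left(-5\right) = 104 \left(-5\right) = -520$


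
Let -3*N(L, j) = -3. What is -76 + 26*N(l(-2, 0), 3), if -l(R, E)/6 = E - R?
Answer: -50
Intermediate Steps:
l(R, E) = -6*E + 6*R (l(R, E) = -6*(E - R) = -6*E + 6*R)
N(L, j) = 1 (N(L, j) = -⅓*(-3) = 1)
-76 + 26*N(l(-2, 0), 3) = -76 + 26*1 = -76 + 26 = -50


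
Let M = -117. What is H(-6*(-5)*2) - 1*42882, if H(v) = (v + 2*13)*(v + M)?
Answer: -47784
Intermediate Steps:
H(v) = (-117 + v)*(26 + v) (H(v) = (v + 2*13)*(v - 117) = (v + 26)*(-117 + v) = (26 + v)*(-117 + v) = (-117 + v)*(26 + v))
H(-6*(-5)*2) - 1*42882 = (-3042 + (-6*(-5)*2)² - 91*(-6*(-5))*2) - 1*42882 = (-3042 + (30*2)² - 2730*2) - 42882 = (-3042 + 60² - 91*60) - 42882 = (-3042 + 3600 - 5460) - 42882 = -4902 - 42882 = -47784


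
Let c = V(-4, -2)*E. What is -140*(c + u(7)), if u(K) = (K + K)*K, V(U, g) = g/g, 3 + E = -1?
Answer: -13160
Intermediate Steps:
E = -4 (E = -3 - 1 = -4)
V(U, g) = 1
u(K) = 2*K² (u(K) = (2*K)*K = 2*K²)
c = -4 (c = 1*(-4) = -4)
-140*(c + u(7)) = -140*(-4 + 2*7²) = -140*(-4 + 2*49) = -140*(-4 + 98) = -140*94 = -13160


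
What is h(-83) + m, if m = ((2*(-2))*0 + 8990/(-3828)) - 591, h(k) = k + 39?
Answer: -42065/66 ≈ -637.35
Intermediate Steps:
h(k) = 39 + k
m = -39161/66 (m = (-4*0 + 8990*(-1/3828)) - 591 = (0 - 155/66) - 591 = -155/66 - 591 = -39161/66 ≈ -593.35)
h(-83) + m = (39 - 83) - 39161/66 = -44 - 39161/66 = -42065/66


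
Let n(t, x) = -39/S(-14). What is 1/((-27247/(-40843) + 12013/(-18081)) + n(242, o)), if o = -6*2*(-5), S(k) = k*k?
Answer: -6549732/1285471 ≈ -5.0952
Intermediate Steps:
S(k) = k²
o = 60 (o = -12*(-5) = 60)
n(t, x) = -39/196 (n(t, x) = -39/((-14)²) = -39/196)
1/((-27247/(-40843) + 12013/(-18081)) + n(242, o)) = 1/((-27247/(-40843) + 12013/(-18081)) - 39/196) = 1/((-27247*(-1/40843) + 12013*(-1/18081)) - 39/196) = 1/((2477/3713 - 293/441) - 39/196) = 1/(4448/1637433 - 39/196) = 1/(-1285471/6549732) = -6549732/1285471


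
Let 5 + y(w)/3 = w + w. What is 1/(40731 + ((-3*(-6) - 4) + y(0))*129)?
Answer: 1/40602 ≈ 2.4629e-5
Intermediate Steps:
y(w) = -15 + 6*w (y(w) = -15 + 3*(w + w) = -15 + 3*(2*w) = -15 + 6*w)
1/(40731 + ((-3*(-6) - 4) + y(0))*129) = 1/(40731 + ((-3*(-6) - 4) + (-15 + 6*0))*129) = 1/(40731 + ((18 - 4) + (-15 + 0))*129) = 1/(40731 + (14 - 15)*129) = 1/(40731 - 1*129) = 1/(40731 - 129) = 1/40602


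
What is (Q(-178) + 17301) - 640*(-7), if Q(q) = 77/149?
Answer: 3245446/149 ≈ 21782.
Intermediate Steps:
Q(q) = 77/149 (Q(q) = 77*(1/149) = 77/149)
(Q(-178) + 17301) - 640*(-7) = (77/149 + 17301) - 640*(-7) = 2577926/149 + 4480 = 3245446/149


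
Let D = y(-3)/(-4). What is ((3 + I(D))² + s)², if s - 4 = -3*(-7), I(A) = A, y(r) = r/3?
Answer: 323761/256 ≈ 1264.7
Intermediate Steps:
y(r) = r/3 (y(r) = r*(⅓) = r/3)
D = ¼ (D = ((⅓)*(-3))/(-4) = -1*(-¼) = ¼ ≈ 0.25000)
s = 25 (s = 4 - 3*(-7) = 4 + 21 = 25)
((3 + I(D))² + s)² = ((3 + ¼)² + 25)² = ((13/4)² + 25)² = (169/16 + 25)² = (569/16)² = 323761/256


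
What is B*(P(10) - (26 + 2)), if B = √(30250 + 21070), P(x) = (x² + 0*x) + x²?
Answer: 344*√12830 ≈ 38965.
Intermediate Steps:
P(x) = 2*x² (P(x) = (x² + 0) + x² = x² + x² = 2*x²)
B = 2*√12830 (B = √51320 = 2*√12830 ≈ 226.54)
B*(P(10) - (26 + 2)) = (2*√12830)*(2*10² - (26 + 2)) = (2*√12830)*(2*100 - 1*28) = (2*√12830)*(200 - 28) = (2*√12830)*172 = 344*√12830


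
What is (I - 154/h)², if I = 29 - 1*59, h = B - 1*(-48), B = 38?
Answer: 1868689/1849 ≈ 1010.6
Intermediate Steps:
h = 86 (h = 38 - 1*(-48) = 38 + 48 = 86)
I = -30 (I = 29 - 59 = -30)
(I - 154/h)² = (-30 - 154/86)² = (-30 - 154*1/86)² = (-30 - 77/43)² = (-1367/43)² = 1868689/1849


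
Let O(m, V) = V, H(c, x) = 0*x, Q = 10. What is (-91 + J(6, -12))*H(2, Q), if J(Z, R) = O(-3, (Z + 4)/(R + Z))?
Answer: 0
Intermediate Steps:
H(c, x) = 0
J(Z, R) = (4 + Z)/(R + Z) (J(Z, R) = (Z + 4)/(R + Z) = (4 + Z)/(R + Z))
(-91 + J(6, -12))*H(2, Q) = (-91 + (4 + 6)/(-12 + 6))*0 = (-91 + 10/(-6))*0 = (-91 - 1/6*10)*0 = (-91 - 5/3)*0 = -278/3*0 = 0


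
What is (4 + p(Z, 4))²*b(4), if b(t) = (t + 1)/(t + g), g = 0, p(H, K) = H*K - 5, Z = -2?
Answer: 405/4 ≈ 101.25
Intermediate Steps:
p(H, K) = -5 + H*K
b(t) = (1 + t)/t (b(t) = (t + 1)/(t + 0) = (1 + t)/t)
(4 + p(Z, 4))²*b(4) = (4 + (-5 - 2*4))²*((1 + 4)/4) = (4 + (-5 - 8))²*((¼)*5) = (4 - 13)²*(5/4) = (-9)²*(5/4) = 81*(5/4) = 405/4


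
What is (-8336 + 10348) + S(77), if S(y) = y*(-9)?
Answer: 1319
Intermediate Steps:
S(y) = -9*y
(-8336 + 10348) + S(77) = (-8336 + 10348) - 9*77 = 2012 - 693 = 1319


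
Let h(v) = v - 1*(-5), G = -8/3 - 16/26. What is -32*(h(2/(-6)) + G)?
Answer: -576/13 ≈ -44.308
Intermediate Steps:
G = -128/39 (G = -8*⅓ - 16*1/26 = -8/3 - 8/13 = -128/39 ≈ -3.2821)
h(v) = 5 + v (h(v) = v + 5 = 5 + v)
-32*(h(2/(-6)) + G) = -32*((5 + 2/(-6)) - 128/39) = -32*((5 + 2*(-⅙)) - 128/39) = -32*((5 - ⅓) - 128/39) = -32*(14/3 - 128/39) = -32*18/13 = -576/13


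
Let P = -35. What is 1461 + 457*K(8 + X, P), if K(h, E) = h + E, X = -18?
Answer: -19104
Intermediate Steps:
K(h, E) = E + h
1461 + 457*K(8 + X, P) = 1461 + 457*(-35 + (8 - 18)) = 1461 + 457*(-35 - 10) = 1461 + 457*(-45) = 1461 - 20565 = -19104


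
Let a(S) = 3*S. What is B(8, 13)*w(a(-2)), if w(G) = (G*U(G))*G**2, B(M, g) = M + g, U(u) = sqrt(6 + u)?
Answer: 0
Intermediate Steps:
w(G) = G**3*sqrt(6 + G) (w(G) = (G*sqrt(6 + G))*G**2 = G**3*sqrt(6 + G))
B(8, 13)*w(a(-2)) = (8 + 13)*((3*(-2))**3*sqrt(6 + 3*(-2))) = 21*((-6)**3*sqrt(6 - 6)) = 21*(-216*sqrt(0)) = 21*(-216*0) = 21*0 = 0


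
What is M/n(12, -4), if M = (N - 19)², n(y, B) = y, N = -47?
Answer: 363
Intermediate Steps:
M = 4356 (M = (-47 - 19)² = (-66)² = 4356)
M/n(12, -4) = 4356/12 = 4356*(1/12) = 363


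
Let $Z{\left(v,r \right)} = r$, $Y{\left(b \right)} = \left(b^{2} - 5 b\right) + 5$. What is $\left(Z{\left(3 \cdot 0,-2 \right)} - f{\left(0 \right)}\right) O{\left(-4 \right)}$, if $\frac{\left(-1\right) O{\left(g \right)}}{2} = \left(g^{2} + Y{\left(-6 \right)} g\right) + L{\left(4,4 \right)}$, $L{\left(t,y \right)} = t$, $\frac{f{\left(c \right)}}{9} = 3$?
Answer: $-15312$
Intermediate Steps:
$Y{\left(b \right)} = 5 + b^{2} - 5 b$
$f{\left(c \right)} = 27$ ($f{\left(c \right)} = 9 \cdot 3 = 27$)
$O{\left(g \right)} = -8 - 142 g - 2 g^{2}$ ($O{\left(g \right)} = - 2 \left(\left(g^{2} + \left(5 + \left(-6\right)^{2} - -30\right) g\right) + 4\right) = - 2 \left(\left(g^{2} + \left(5 + 36 + 30\right) g\right) + 4\right) = - 2 \left(\left(g^{2} + 71 g\right) + 4\right) = - 2 \left(4 + g^{2} + 71 g\right) = -8 - 142 g - 2 g^{2}$)
$\left(Z{\left(3 \cdot 0,-2 \right)} - f{\left(0 \right)}\right) O{\left(-4 \right)} = \left(-2 - 27\right) \left(-8 - -568 - 2 \left(-4\right)^{2}\right) = \left(-2 - 27\right) \left(-8 + 568 - 32\right) = - 29 \left(-8 + 568 - 32\right) = \left(-29\right) 528 = -15312$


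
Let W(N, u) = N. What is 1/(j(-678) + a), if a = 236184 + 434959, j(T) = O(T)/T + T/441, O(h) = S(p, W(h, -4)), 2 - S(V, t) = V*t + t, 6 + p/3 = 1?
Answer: 5537/3716187780 ≈ 1.4900e-6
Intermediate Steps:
p = -15 (p = -18 + 3*1 = -18 + 3 = -15)
S(V, t) = 2 - t - V*t (S(V, t) = 2 - (V*t + t) = 2 - (t + V*t) = 2 + (-t - V*t) = 2 - t - V*t)
O(h) = 2 + 14*h (O(h) = 2 - h - 1*(-15)*h = 2 - h + 15*h = 2 + 14*h)
j(T) = T/441 + (2 + 14*T)/T (j(T) = (2 + 14*T)/T + T/441 = T/441 + (2 + 14*T)/T)
a = 671143
1/(j(-678) + a) = 1/((14 + 2/(-678) + (1/441)*(-678)) + 671143) = 1/((14 + 2*(-1/678) - 226/147) + 671143) = 1/((14 - 1/339 - 226/147) + 671143) = 1/(68989/5537 + 671143) = 1/(3716187780/5537) = 5537/3716187780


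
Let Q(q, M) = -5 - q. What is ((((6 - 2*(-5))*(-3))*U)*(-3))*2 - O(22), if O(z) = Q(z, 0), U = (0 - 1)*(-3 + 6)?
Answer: -837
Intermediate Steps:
U = -3 (U = -1*3 = -3)
O(z) = -5 - z
((((6 - 2*(-5))*(-3))*U)*(-3))*2 - O(22) = ((((6 - 2*(-5))*(-3))*(-3))*(-3))*2 - (-5 - 1*22) = ((((6 + 10)*(-3))*(-3))*(-3))*2 - (-5 - 22) = (((16*(-3))*(-3))*(-3))*2 - 1*(-27) = (-48*(-3)*(-3))*2 + 27 = (144*(-3))*2 + 27 = -432*2 + 27 = -864 + 27 = -837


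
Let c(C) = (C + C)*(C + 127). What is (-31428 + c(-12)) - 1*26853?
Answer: -61041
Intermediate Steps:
c(C) = 2*C*(127 + C) (c(C) = (2*C)*(127 + C) = 2*C*(127 + C))
(-31428 + c(-12)) - 1*26853 = (-31428 + 2*(-12)*(127 - 12)) - 1*26853 = (-31428 + 2*(-12)*115) - 26853 = (-31428 - 2760) - 26853 = -34188 - 26853 = -61041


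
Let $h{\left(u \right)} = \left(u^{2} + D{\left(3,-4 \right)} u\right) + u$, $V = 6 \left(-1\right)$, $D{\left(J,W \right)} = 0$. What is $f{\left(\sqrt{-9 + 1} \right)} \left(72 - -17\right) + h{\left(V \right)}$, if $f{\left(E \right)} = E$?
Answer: $30 + 178 i \sqrt{2} \approx 30.0 + 251.73 i$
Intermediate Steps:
$V = -6$
$h{\left(u \right)} = u + u^{2}$ ($h{\left(u \right)} = \left(u^{2} + 0 u\right) + u = \left(u^{2} + 0\right) + u = u^{2} + u = u + u^{2}$)
$f{\left(\sqrt{-9 + 1} \right)} \left(72 - -17\right) + h{\left(V \right)} = \sqrt{-9 + 1} \left(72 - -17\right) - 6 \left(1 - 6\right) = \sqrt{-8} \left(72 + 17\right) - -30 = 2 i \sqrt{2} \cdot 89 + 30 = 178 i \sqrt{2} + 30 = 30 + 178 i \sqrt{2}$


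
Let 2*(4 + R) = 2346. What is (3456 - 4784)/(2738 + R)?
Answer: -1328/3907 ≈ -0.33990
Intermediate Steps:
R = 1169 (R = -4 + (1/2)*2346 = -4 + 1173 = 1169)
(3456 - 4784)/(2738 + R) = (3456 - 4784)/(2738 + 1169) = -1328/3907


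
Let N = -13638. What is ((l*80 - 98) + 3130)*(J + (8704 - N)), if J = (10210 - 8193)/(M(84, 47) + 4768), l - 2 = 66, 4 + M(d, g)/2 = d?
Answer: 116599493187/616 ≈ 1.8928e+8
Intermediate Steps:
M(d, g) = -8 + 2*d
l = 68 (l = 2 + 66 = 68)
J = 2017/4928 (J = (10210 - 8193)/((-8 + 2*84) + 4768) = 2017/((-8 + 168) + 4768) = 2017/(160 + 4768) = 2017/4928 ≈ 0.40929)
((l*80 - 98) + 3130)*(J + (8704 - N)) = ((68*80 - 98) + 3130)*(2017/4928 + (8704 - 1*(-13638))) = ((5440 - 98) + 3130)*(2017/4928 + (8704 + 13638)) = (5342 + 3130)*(2017/4928 + 22342) = 8472*(110103393/4928) = 116599493187/616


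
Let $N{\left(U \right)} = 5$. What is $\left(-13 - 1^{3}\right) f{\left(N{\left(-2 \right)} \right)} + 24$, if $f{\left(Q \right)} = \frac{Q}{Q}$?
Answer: $10$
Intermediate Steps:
$f{\left(Q \right)} = 1$
$\left(-13 - 1^{3}\right) f{\left(N{\left(-2 \right)} \right)} + 24 = \left(-13 - 1^{3}\right) 1 + 24 = \left(-13 - 1\right) 1 + 24 = \left(-14\right) 1 + 24 = -14 + 24 = 10$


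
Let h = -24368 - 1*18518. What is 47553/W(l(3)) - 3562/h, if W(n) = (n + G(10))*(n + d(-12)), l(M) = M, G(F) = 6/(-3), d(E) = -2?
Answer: 1019680760/21443 ≈ 47553.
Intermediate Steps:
h = -42886 (h = -24368 - 18518 = -42886)
G(F) = -2 (G(F) = 6*(-⅓) = -2)
W(n) = (-2 + n)² (W(n) = (n - 2)*(n - 2) = (-2 + n)*(-2 + n) = (-2 + n)²)
47553/W(l(3)) - 3562/h = 47553/(4 + 3² - 4*3) - 3562/(-42886) = 47553/(4 + 9 - 12) - 3562*(-1/42886) = 47553/1 + 1781/21443 = 47553*1 + 1781/21443 = 47553 + 1781/21443 = 1019680760/21443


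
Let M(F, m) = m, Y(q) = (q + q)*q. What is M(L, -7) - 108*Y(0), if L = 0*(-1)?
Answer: -7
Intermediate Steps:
Y(q) = 2*q² (Y(q) = (2*q)*q = 2*q²)
L = 0
M(L, -7) - 108*Y(0) = -7 - 216*0² = -7 - 216*0 = -7 - 108*0 = -7 + 0 = -7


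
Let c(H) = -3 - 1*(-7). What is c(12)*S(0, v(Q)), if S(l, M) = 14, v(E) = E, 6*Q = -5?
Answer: 56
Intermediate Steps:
Q = -5/6 (Q = (1/6)*(-5) = -5/6 ≈ -0.83333)
c(H) = 4 (c(H) = -3 + 7 = 4)
c(12)*S(0, v(Q)) = 4*14 = 56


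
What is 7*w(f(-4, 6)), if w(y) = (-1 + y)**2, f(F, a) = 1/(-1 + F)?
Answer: 252/25 ≈ 10.080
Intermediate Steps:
7*w(f(-4, 6)) = 7*(-1 + 1/(-1 - 4))**2 = 7*(-1 + 1/(-5))**2 = 7*(-1 - 1/5)**2 = 7*(-6/5)**2 = 7*(36/25) = 252/25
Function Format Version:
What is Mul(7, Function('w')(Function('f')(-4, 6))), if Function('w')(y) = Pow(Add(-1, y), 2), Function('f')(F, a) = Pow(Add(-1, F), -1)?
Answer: Rational(252, 25) ≈ 10.080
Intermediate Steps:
Mul(7, Function('w')(Function('f')(-4, 6))) = Mul(7, Pow(Add(-1, Pow(Add(-1, -4), -1)), 2)) = Mul(7, Pow(Add(-1, Pow(-5, -1)), 2)) = Mul(7, Pow(Add(-1, Rational(-1, 5)), 2)) = Mul(7, Pow(Rational(-6, 5), 2)) = Mul(7, Rational(36, 25)) = Rational(252, 25)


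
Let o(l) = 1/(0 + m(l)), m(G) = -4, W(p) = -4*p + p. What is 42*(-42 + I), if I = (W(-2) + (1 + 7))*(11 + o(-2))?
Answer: 4557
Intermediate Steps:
W(p) = -3*p
o(l) = -¼ (o(l) = 1/(0 - 4) = 1/(-4) = -¼)
I = 301/2 (I = (-3*(-2) + (1 + 7))*(11 - ¼) = (6 + 8)*(43/4) = 14*(43/4) = 301/2 ≈ 150.50)
42*(-42 + I) = 42*(-42 + 301/2) = 42*(217/2) = 4557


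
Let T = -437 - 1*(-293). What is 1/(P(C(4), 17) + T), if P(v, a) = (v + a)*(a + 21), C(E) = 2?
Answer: 1/578 ≈ 0.0017301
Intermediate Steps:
P(v, a) = (21 + a)*(a + v) (P(v, a) = (a + v)*(21 + a) = (21 + a)*(a + v))
T = -144 (T = -437 + 293 = -144)
1/(P(C(4), 17) + T) = 1/((17² + 21*17 + 21*2 + 17*2) - 144) = 1/((289 + 357 + 42 + 34) - 144) = 1/(722 - 144) = 1/578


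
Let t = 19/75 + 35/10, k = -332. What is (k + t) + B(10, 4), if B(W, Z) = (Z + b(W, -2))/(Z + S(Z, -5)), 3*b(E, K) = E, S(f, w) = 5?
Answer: -442033/1350 ≈ -327.43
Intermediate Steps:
b(E, K) = E/3
B(W, Z) = (Z + W/3)/(5 + Z) (B(W, Z) = (Z + W/3)/(Z + 5) = (Z + W/3)/(5 + Z))
t = 563/150 (t = 19*(1/75) + 35*(⅒) = 19/75 + 7/2 = 563/150 ≈ 3.7533)
(k + t) + B(10, 4) = (-332 + 563/150) + (4 + (⅓)*10)/(5 + 4) = -49237/150 + (4 + 10/3)/9 = -49237/150 + (⅑)*(22/3) = -49237/150 + 22/27 = -442033/1350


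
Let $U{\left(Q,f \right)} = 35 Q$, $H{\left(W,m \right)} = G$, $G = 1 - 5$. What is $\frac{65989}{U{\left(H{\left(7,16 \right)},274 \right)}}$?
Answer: $- \frac{9427}{20} \approx -471.35$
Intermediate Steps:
$G = -4$
$H{\left(W,m \right)} = -4$
$\frac{65989}{U{\left(H{\left(7,16 \right)},274 \right)}} = \frac{65989}{35 \left(-4\right)} = \frac{65989}{-140} = 65989 \left(- \frac{1}{140}\right) = - \frac{9427}{20}$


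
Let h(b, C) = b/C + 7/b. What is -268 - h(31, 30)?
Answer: -250411/930 ≈ -269.26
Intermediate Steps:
h(b, C) = 7/b + b/C
-268 - h(31, 30) = -268 - (7/31 + 31/30) = -268 - 1*1171/930 = -268 - 1171/930 = -250411/930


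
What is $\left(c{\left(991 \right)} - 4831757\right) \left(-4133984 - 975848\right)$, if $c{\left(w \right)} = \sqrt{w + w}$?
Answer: $24689466534824 - 5109832 \sqrt{1982} \approx 2.4689 \cdot 10^{13}$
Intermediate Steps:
$c{\left(w \right)} = \sqrt{2} \sqrt{w}$ ($c{\left(w \right)} = \sqrt{2 w} = \sqrt{2} \sqrt{w}$)
$\left(c{\left(991 \right)} - 4831757\right) \left(-4133984 - 975848\right) = \left(\sqrt{2} \sqrt{991} - 4831757\right) \left(-4133984 - 975848\right) = \left(\sqrt{1982} - 4831757\right) \left(-5109832\right) = \left(-4831757 + \sqrt{1982}\right) \left(-5109832\right) = 24689466534824 - 5109832 \sqrt{1982}$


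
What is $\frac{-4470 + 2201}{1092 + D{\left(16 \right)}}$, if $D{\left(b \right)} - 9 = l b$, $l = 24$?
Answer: $- \frac{2269}{1485} \approx -1.5279$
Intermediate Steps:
$D{\left(b \right)} = 9 + 24 b$
$\frac{-4470 + 2201}{1092 + D{\left(16 \right)}} = \frac{-4470 + 2201}{1092 + \left(9 + 24 \cdot 16\right)} = - \frac{2269}{1092 + \left(9 + 384\right)} = - \frac{2269}{1092 + 393} = - \frac{2269}{1485}$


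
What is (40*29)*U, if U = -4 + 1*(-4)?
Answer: -9280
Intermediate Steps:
U = -8 (U = -4 - 4 = -8)
(40*29)*U = (40*29)*(-8) = 1160*(-8) = -9280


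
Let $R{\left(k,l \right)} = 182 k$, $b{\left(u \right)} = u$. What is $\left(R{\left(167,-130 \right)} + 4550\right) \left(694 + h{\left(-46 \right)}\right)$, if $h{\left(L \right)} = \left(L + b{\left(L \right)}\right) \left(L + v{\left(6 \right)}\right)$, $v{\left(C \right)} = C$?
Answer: $152845056$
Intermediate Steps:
$h{\left(L \right)} = 2 L \left(6 + L\right)$ ($h{\left(L \right)} = \left(L + L\right) \left(L + 6\right) = 2 L \left(6 + L\right)$)
$\left(R{\left(167,-130 \right)} + 4550\right) \left(694 + h{\left(-46 \right)}\right) = \left(182 \cdot 167 + 4550\right) \left(694 + 2 \left(-46\right) \left(6 - 46\right)\right) = \left(30394 + 4550\right) \left(694 + 2 \left(-46\right) \left(-40\right)\right) = 34944 \left(694 + 3680\right) = 34944 \cdot 4374 = 152845056$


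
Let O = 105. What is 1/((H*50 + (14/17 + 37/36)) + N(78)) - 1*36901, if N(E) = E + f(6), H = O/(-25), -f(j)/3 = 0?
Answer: -2939202163/79651 ≈ -36901.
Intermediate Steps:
f(j) = 0 (f(j) = -3*0 = 0)
H = -21/5 (H = 105/(-25) = 105*(-1/25) = -21/5 ≈ -4.2000)
N(E) = E (N(E) = E + 0 = E)
1/((H*50 + (14/17 + 37/36)) + N(78)) - 1*36901 = 1/((-21/5*50 + (14/17 + 37/36)) + 78) - 1*36901 = 1/((-210 + (14*(1/17) + 37*(1/36))) + 78) - 36901 = 1/((-210 + (14/17 + 37/36)) + 78) - 36901 = 1/((-210 + 1133/612) + 78) - 36901 = 1/(-127387/612 + 78) - 36901 = 1/(-79651/612) - 36901 = -612/79651 - 36901 = -2939202163/79651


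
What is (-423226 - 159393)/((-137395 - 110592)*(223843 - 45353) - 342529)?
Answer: 582619/44263542159 ≈ 1.3162e-5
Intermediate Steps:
(-423226 - 159393)/((-137395 - 110592)*(223843 - 45353) - 342529) = -582619/(-247987*178490 - 342529) = -582619/(-44263199630 - 342529) = -582619/(-44263542159) = -582619*(-1/44263542159) = 582619/44263542159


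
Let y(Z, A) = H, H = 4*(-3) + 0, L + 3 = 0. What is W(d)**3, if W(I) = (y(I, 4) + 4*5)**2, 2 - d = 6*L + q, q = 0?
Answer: 262144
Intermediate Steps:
L = -3 (L = -3 + 0 = -3)
H = -12 (H = -12 + 0 = -12)
d = 20 (d = 2 - (6*(-3) + 0) = 2 - (-18 + 0) = 2 - 1*(-18) = 2 + 18 = 20)
y(Z, A) = -12
W(I) = 64 (W(I) = (-12 + 4*5)**2 = (-12 + 20)**2 = 8**2 = 64)
W(d)**3 = 64**3 = 262144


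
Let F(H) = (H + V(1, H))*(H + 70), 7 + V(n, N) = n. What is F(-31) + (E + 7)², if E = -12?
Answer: -1418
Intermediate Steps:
V(n, N) = -7 + n
F(H) = (-6 + H)*(70 + H) (F(H) = (H + (-7 + 1))*(H + 70) = (H - 6)*(70 + H) = (-6 + H)*(70 + H))
F(-31) + (E + 7)² = (-420 + (-31)² + 64*(-31)) + (-12 + 7)² = (-420 + 961 - 1984) + (-5)² = -1443 + 25 = -1418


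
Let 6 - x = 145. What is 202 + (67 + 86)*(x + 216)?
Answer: 11983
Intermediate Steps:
x = -139 (x = 6 - 1*145 = 6 - 145 = -139)
202 + (67 + 86)*(x + 216) = 202 + (67 + 86)*(-139 + 216) = 202 + 153*77 = 202 + 11781 = 11983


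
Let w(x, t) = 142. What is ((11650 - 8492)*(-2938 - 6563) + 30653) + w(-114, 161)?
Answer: -29973363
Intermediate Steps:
((11650 - 8492)*(-2938 - 6563) + 30653) + w(-114, 161) = ((11650 - 8492)*(-2938 - 6563) + 30653) + 142 = (3158*(-9501) + 30653) + 142 = (-30004158 + 30653) + 142 = -29973505 + 142 = -29973363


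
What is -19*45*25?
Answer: -21375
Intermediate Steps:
-19*45*25 = -855*25 = -21375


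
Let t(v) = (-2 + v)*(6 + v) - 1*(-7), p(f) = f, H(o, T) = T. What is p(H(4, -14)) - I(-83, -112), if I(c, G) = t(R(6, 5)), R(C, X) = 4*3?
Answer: -201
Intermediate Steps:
R(C, X) = 12
t(v) = 7 + (-2 + v)*(6 + v) (t(v) = (-2 + v)*(6 + v) + 7 = 7 + (-2 + v)*(6 + v))
I(c, G) = 187 (I(c, G) = -5 + 12² + 4*12 = -5 + 144 + 48 = 187)
p(H(4, -14)) - I(-83, -112) = -14 - 1*187 = -14 - 187 = -201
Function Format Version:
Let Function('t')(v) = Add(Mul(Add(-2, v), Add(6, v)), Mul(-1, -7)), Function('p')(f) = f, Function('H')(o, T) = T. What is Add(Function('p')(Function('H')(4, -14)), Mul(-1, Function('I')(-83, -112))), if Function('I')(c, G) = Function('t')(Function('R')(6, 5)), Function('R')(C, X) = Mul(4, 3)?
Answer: -201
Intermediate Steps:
Function('R')(C, X) = 12
Function('t')(v) = Add(7, Mul(Add(-2, v), Add(6, v))) (Function('t')(v) = Add(Mul(Add(-2, v), Add(6, v)), 7) = Add(7, Mul(Add(-2, v), Add(6, v))))
Function('I')(c, G) = 187 (Function('I')(c, G) = Add(-5, Pow(12, 2), Mul(4, 12)) = Add(-5, 144, 48) = 187)
Add(Function('p')(Function('H')(4, -14)), Mul(-1, Function('I')(-83, -112))) = Add(-14, Mul(-1, 187)) = Add(-14, -187) = -201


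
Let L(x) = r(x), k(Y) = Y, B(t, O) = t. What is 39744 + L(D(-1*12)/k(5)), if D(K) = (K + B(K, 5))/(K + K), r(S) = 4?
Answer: 39748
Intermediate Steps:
D(K) = 1 (D(K) = (K + K)/(K + K) = (2*K)/((2*K)) = (2*K)*(1/(2*K)) = 1)
L(x) = 4
39744 + L(D(-1*12)/k(5)) = 39744 + 4 = 39748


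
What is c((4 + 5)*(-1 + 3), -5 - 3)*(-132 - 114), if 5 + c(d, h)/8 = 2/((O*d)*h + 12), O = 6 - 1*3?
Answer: 344728/35 ≈ 9849.4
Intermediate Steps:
O = 3 (O = 6 - 3 = 3)
c(d, h) = -40 + 16/(12 + 3*d*h) (c(d, h) = -40 + 8*(2/((3*d)*h + 12)) = -40 + 8*(2/(3*d*h + 12)) = -40 + 8*(2/(12 + 3*d*h)) = -40 + 16/(12 + 3*d*h))
c((4 + 5)*(-1 + 3), -5 - 3)*(-132 - 114) = (8*(-58 - 15*(4 + 5)*(-1 + 3)*(-5 - 3))/(3*(4 + ((4 + 5)*(-1 + 3))*(-5 - 3))))*(-132 - 114) = (8*(-58 - 15*9*2*(-8))/(3*(4 + (9*2)*(-8))))*(-246) = (8*(-58 - 15*18*(-8))/(3*(4 + 18*(-8))))*(-246) = (8*(-58 + 2160)/(3*(4 - 144)))*(-246) = ((8/3)*2102/(-140))*(-246) = ((8/3)*(-1/140)*2102)*(-246) = -4204/105*(-246) = 344728/35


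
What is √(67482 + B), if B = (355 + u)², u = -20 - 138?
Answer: √106291 ≈ 326.02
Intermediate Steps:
u = -158
B = 38809 (B = (355 - 158)² = 197² = 38809)
√(67482 + B) = √(67482 + 38809) = √106291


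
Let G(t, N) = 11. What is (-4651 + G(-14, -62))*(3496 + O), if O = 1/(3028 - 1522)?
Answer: -12214746640/753 ≈ -1.6221e+7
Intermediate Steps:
O = 1/1506 ≈ 0.00066401
(-4651 + G(-14, -62))*(3496 + O) = (-4651 + 11)*(3496 + 1/1506) = -4640*5264977/1506 = -12214746640/753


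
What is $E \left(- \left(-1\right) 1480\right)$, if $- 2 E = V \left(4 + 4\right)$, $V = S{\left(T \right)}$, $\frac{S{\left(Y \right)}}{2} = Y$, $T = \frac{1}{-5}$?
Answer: $2368$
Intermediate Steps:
$T = - \frac{1}{5} \approx -0.2$
$S{\left(Y \right)} = 2 Y$
$V = - \frac{2}{5}$ ($V = 2 \left(- \frac{1}{5}\right) = - \frac{2}{5} \approx -0.4$)
$E = \frac{8}{5}$ ($E = - \frac{\left(- \frac{2}{5}\right) \left(4 + 4\right)}{2} = - \frac{\left(- \frac{2}{5}\right) 8}{2} = \left(- \frac{1}{2}\right) \left(- \frac{16}{5}\right) = \frac{8}{5} \approx 1.6$)
$E \left(- \left(-1\right) 1480\right) = \frac{8 \left(- \left(-1\right) 1480\right)}{5} = \frac{8 \left(\left(-1\right) \left(-1480\right)\right)}{5} = \frac{8}{5} \cdot 1480 = 2368$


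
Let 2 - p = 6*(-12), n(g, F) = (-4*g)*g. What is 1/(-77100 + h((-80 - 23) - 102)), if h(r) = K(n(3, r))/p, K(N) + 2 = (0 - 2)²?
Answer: -37/2852699 ≈ -1.2970e-5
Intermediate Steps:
n(g, F) = -4*g²
K(N) = 2 (K(N) = -2 + (0 - 2)² = -2 + (-2)² = -2 + 4 = 2)
p = 74 (p = 2 - 6*(-12) = 2 - 1*(-72) = 2 + 72 = 74)
h(r) = 1/37 (h(r) = 2/74 = 2*(1/74) = 1/37)
1/(-77100 + h((-80 - 23) - 102)) = 1/(-77100 + 1/37) = 1/(-2852699/37) = -37/2852699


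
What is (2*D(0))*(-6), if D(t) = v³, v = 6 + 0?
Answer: -2592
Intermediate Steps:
v = 6
D(t) = 216 (D(t) = 6³ = 216)
(2*D(0))*(-6) = (2*216)*(-6) = 432*(-6) = -2592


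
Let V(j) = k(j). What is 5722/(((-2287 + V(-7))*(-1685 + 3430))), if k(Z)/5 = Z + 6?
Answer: -2861/1999770 ≈ -0.0014307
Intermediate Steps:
k(Z) = 30 + 5*Z (k(Z) = 5*(Z + 6) = 5*(6 + Z) = 30 + 5*Z)
V(j) = 30 + 5*j
5722/(((-2287 + V(-7))*(-1685 + 3430))) = 5722/(((-2287 + (30 + 5*(-7)))*(-1685 + 3430))) = 5722/(((-2287 + (30 - 35))*1745)) = 5722/(((-2287 - 5)*1745)) = 5722/((-2292*1745)) = 5722/(-3999540) = 5722*(-1/3999540) = -2861/1999770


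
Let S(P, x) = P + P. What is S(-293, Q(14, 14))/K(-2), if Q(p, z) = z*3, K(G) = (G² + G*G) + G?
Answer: -293/3 ≈ -97.667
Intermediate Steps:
K(G) = G + 2*G² (K(G) = (G² + G²) + G = 2*G² + G = G + 2*G²)
Q(p, z) = 3*z
S(P, x) = 2*P
S(-293, Q(14, 14))/K(-2) = (2*(-293))/((-2*(1 + 2*(-2)))) = -586*(-1/(2*(1 - 4))) = -586/((-2*(-3))) = -586/6 = -586*⅙ = -293/3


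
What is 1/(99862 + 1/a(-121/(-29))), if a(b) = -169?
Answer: 169/16876677 ≈ 1.0014e-5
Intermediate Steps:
1/(99862 + 1/a(-121/(-29))) = 1/(99862 + 1/(-169)) = 1/(99862 - 1/169) = 1/(16876677/169) = 169/16876677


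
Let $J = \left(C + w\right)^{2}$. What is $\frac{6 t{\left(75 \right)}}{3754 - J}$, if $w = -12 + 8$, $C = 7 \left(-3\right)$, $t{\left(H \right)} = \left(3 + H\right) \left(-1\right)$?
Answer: $- \frac{156}{1043} \approx -0.14957$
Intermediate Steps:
$t{\left(H \right)} = -3 - H$
$C = -21$
$w = -4$
$J = 625$ ($J = \left(-21 - 4\right)^{2} = \left(-25\right)^{2} = 625$)
$\frac{6 t{\left(75 \right)}}{3754 - J} = \frac{6 \left(-3 - 75\right)}{3754 - 625} = \frac{6 \left(-78\right)}{3129} = \left(-468\right) \frac{1}{3129} = - \frac{156}{1043}$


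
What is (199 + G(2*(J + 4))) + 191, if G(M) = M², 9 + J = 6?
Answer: 394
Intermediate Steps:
J = -3 (J = -9 + 6 = -3)
(199 + G(2*(J + 4))) + 191 = (199 + (2*(-3 + 4))²) + 191 = (199 + (2*1)²) + 191 = (199 + 2²) + 191 = (199 + 4) + 191 = 203 + 191 = 394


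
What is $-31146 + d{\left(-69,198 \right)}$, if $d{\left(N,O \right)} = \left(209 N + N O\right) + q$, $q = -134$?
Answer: $-59363$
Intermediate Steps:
$d{\left(N,O \right)} = -134 + 209 N + N O$ ($d{\left(N,O \right)} = \left(209 N + N O\right) - 134 = -134 + 209 N + N O$)
$-31146 + d{\left(-69,198 \right)} = -31146 - 28217 = -59363$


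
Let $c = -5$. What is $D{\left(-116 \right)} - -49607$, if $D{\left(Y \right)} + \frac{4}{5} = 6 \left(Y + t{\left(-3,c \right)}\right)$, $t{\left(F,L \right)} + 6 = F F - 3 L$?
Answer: $\frac{245091}{5} \approx 49018.0$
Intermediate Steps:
$t{\left(F,L \right)} = -6 + F^{2} - 3 L$ ($t{\left(F,L \right)} = -6 + \left(F F - 3 L\right) = -6 + \left(F^{2} - 3 L\right) = -6 + F^{2} - 3 L$)
$D{\left(Y \right)} = \frac{536}{5} + 6 Y$ ($D{\left(Y \right)} = - \frac{4}{5} + 6 \left(Y - \left(-9 - 9\right)\right) = - \frac{4}{5} + 6 \left(Y + \left(-6 + 9 + 15\right)\right) = - \frac{4}{5} + 6 \left(Y + 18\right) = - \frac{4}{5} + 6 \left(18 + Y\right) = - \frac{4}{5} + \left(108 + 6 Y\right) = \frac{536}{5} + 6 Y$)
$D{\left(-116 \right)} - -49607 = \left(\frac{536}{5} + 6 \left(-116\right)\right) - -49607 = \left(\frac{536}{5} - 696\right) + 49607 = - \frac{2944}{5} + 49607 = \frac{245091}{5}$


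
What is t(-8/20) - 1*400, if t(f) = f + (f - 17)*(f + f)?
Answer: -9662/25 ≈ -386.48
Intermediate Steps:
t(f) = f + 2*f*(-17 + f) (t(f) = f + (-17 + f)*(2*f) = f + 2*f*(-17 + f))
t(-8/20) - 1*400 = (-8/20)*(-33 + 2*(-8/20)) - 1*400 = (-8*1/20)*(-33 + 2*(-8*1/20)) - 400 = -2*(-33 + 2*(-⅖))/5 - 400 = -2*(-33 - ⅘)/5 - 400 = -⅖*(-169/5) - 400 = 338/25 - 400 = -9662/25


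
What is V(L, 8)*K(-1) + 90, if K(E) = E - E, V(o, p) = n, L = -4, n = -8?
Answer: 90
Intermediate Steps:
V(o, p) = -8
K(E) = 0
V(L, 8)*K(-1) + 90 = -8*0 + 90 = 0 + 90 = 90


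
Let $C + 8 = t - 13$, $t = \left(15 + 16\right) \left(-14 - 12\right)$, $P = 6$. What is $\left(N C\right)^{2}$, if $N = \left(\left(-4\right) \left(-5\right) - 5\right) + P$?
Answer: $301612689$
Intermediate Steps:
$t = -806$ ($t = 31 \left(-26\right) = -806$)
$C = -827$ ($C = -8 - 819 = -827$)
$N = 21$ ($N = \left(\left(-4\right) \left(-5\right) - 5\right) + 6 = \left(20 - 5\right) + 6 = 15 + 6 = 21$)
$\left(N C\right)^{2} = \left(21 \left(-827\right)\right)^{2} = \left(-17367\right)^{2} = 301612689$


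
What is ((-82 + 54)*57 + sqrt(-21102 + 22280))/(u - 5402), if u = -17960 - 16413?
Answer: 1596/39775 - sqrt(1178)/39775 ≈ 0.039263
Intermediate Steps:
u = -34373
((-82 + 54)*57 + sqrt(-21102 + 22280))/(u - 5402) = ((-82 + 54)*57 + sqrt(-21102 + 22280))/(-34373 - 5402) = (-28*57 + sqrt(1178))/(-39775) = (-1596 + sqrt(1178))*(-1/39775) = 1596/39775 - sqrt(1178)/39775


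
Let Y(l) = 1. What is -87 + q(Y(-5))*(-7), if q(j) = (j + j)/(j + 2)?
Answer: -275/3 ≈ -91.667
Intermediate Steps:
q(j) = 2*j/(2 + j) (q(j) = (2*j)/(2 + j) = 2*j/(2 + j))
-87 + q(Y(-5))*(-7) = -87 + (2*1/(2 + 1))*(-7) = -87 + (2*1/3)*(-7) = -87 + (2*1*(1/3))*(-7) = -87 + (2/3)*(-7) = -87 - 14/3 = -275/3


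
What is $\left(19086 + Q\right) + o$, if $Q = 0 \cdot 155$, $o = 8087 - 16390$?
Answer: $10783$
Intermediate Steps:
$o = -8303$ ($o = 8087 - 16390 = -8303$)
$Q = 0$
$\left(19086 + Q\right) + o = \left(19086 + 0\right) - 8303 = 19086 - 8303 = 10783$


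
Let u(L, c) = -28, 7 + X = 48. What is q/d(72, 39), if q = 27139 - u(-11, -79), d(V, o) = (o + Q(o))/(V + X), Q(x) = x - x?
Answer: 3069871/39 ≈ 78715.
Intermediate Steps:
X = 41 (X = -7 + 48 = 41)
Q(x) = 0
d(V, o) = o/(41 + V) (d(V, o) = (o + 0)/(V + 41) = o/(41 + V))
q = 27167 (q = 27139 - 1*(-28) = 27139 + 28 = 27167)
q/d(72, 39) = 27167/((39/(41 + 72))) = 27167/((39/113)) = 27167/((39*(1/113))) = 27167/(39/113) = 27167*(113/39) = 3069871/39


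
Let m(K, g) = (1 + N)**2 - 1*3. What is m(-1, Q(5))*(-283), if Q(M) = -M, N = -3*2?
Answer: -6226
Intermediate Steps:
N = -6
m(K, g) = 22 (m(K, g) = (1 - 6)**2 - 1*3 = (-5)**2 - 3 = 25 - 3 = 22)
m(-1, Q(5))*(-283) = 22*(-283) = -6226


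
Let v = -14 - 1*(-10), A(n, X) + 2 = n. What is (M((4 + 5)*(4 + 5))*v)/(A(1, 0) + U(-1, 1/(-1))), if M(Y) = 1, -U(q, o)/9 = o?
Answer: -½ ≈ -0.50000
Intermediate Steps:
A(n, X) = -2 + n
U(q, o) = -9*o
v = -4 (v = -14 + 10 = -4)
(M((4 + 5)*(4 + 5))*v)/(A(1, 0) + U(-1, 1/(-1))) = (1*(-4))/((-2 + 1) - 9/(-1)) = -4/(-1 - 9*(-1)) = -4/(-1 + 9) = -4/8 = -4*⅛ = -½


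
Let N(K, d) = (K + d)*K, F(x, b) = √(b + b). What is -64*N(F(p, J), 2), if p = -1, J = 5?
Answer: -640 - 128*√10 ≈ -1044.8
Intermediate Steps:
F(x, b) = √2*√b (F(x, b) = √(2*b) = √2*√b)
N(K, d) = K*(K + d)
-64*N(F(p, J), 2) = -64*√2*√5*(√2*√5 + 2) = -64*√10*(√10 + 2) = -64*√10*(2 + √10)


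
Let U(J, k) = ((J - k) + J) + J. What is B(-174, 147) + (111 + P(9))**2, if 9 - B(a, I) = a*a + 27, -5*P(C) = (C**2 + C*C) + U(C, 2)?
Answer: -621926/25 ≈ -24877.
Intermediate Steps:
U(J, k) = -k + 3*J (U(J, k) = (-k + 2*J) + J = -k + 3*J)
P(C) = 2/5 - 3*C/5 - 2*C**2/5 (P(C) = -((C**2 + C*C) + (-1*2 + 3*C))/5 = -((C**2 + C**2) + (-2 + 3*C))/5 = -(2*C**2 + (-2 + 3*C))/5 = -(-2 + 2*C**2 + 3*C)/5 = 2/5 - 3*C/5 - 2*C**2/5)
B(a, I) = -18 - a**2 (B(a, I) = 9 - (a*a + 27) = 9 - (a**2 + 27) = 9 - (27 + a**2) = 9 + (-27 - a**2) = -18 - a**2)
B(-174, 147) + (111 + P(9))**2 = (-18 - 1*(-174)**2) + (111 + (2/5 - 3/5*9 - 2/5*9**2))**2 = (-18 - 1*30276) + (111 + (2/5 - 27/5 - 2/5*81))**2 = (-18 - 30276) + (111 + (2/5 - 27/5 - 162/5))**2 = -30294 + (111 - 187/5)**2 = -30294 + (368/5)**2 = -30294 + 135424/25 = -621926/25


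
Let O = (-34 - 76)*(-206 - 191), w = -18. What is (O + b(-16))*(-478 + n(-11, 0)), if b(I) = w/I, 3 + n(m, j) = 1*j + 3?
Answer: -83499191/4 ≈ -2.0875e+7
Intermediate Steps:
n(m, j) = j (n(m, j) = -3 + (1*j + 3) = -3 + (j + 3) = -3 + (3 + j) = j)
O = 43670 (O = -110*(-397) = 43670)
b(I) = -18/I
(O + b(-16))*(-478 + n(-11, 0)) = (43670 - 18/(-16))*(-478 + 0) = (43670 - 18*(-1/16))*(-478) = (43670 + 9/8)*(-478) = (349369/8)*(-478) = -83499191/4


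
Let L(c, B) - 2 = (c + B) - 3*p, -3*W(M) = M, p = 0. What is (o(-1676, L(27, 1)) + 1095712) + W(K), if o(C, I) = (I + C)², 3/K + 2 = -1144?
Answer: 4360562089/1146 ≈ 3.8050e+6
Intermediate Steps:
K = -1/382 (K = 3/(-2 - 1144) = 3/(-1146) = 3*(-1/1146) = -1/382 ≈ -0.0026178)
W(M) = -M/3
L(c, B) = 2 + B + c (L(c, B) = 2 + ((c + B) - 3*0) = 2 + ((B + c) + 0) = 2 + (B + c) = 2 + B + c)
o(C, I) = (C + I)²
(o(-1676, L(27, 1)) + 1095712) + W(K) = ((-1676 + (2 + 1 + 27))² + 1095712) - ⅓*(-1/382) = ((-1676 + 30)² + 1095712) + 1/1146 = ((-1646)² + 1095712) + 1/1146 = (2709316 + 1095712) + 1/1146 = 3805028 + 1/1146 = 4360562089/1146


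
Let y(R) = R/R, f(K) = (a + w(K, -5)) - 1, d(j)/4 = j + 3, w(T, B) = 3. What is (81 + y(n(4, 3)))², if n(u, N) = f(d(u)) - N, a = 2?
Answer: 6724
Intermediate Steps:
d(j) = 12 + 4*j (d(j) = 4*(j + 3) = 4*(3 + j) = 12 + 4*j)
f(K) = 4 (f(K) = (2 + 3) - 1 = 5 - 1 = 4)
n(u, N) = 4 - N
y(R) = 1
(81 + y(n(4, 3)))² = (81 + 1)² = 82² = 6724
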